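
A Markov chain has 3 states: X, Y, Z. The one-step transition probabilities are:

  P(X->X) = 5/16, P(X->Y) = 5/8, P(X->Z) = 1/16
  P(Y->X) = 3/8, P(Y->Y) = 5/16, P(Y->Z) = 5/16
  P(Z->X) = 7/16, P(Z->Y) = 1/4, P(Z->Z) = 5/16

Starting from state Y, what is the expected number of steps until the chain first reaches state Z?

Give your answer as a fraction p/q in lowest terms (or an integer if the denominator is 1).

Answer: 272/61

Derivation:
Let h_i = expected steps to first reach Z from state i.
Boundary: h_Z = 0.
First-step equations for the other states:
  h_X = 1 + 5/16*h_X + 5/8*h_Y + 1/16*h_Z
  h_Y = 1 + 3/8*h_X + 5/16*h_Y + 5/16*h_Z

Substituting h_Z = 0 and rearranging gives the linear system (I - Q) h = 1:
  [11/16, -5/8] . (h_X, h_Y) = 1
  [-3/8, 11/16] . (h_X, h_Y) = 1

Solving yields:
  h_X = 336/61
  h_Y = 272/61

Starting state is Y, so the expected hitting time is h_Y = 272/61.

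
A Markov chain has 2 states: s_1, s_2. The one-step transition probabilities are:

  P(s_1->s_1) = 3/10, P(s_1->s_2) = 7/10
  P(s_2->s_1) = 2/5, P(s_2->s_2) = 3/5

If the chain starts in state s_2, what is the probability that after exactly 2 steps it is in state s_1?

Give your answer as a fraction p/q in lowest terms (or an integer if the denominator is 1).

Computing P^2 by repeated multiplication:
P^1 =
  s_1: [3/10, 7/10]
  s_2: [2/5, 3/5]
P^2 =
  s_1: [37/100, 63/100]
  s_2: [9/25, 16/25]

(P^2)[s_2 -> s_1] = 9/25

Answer: 9/25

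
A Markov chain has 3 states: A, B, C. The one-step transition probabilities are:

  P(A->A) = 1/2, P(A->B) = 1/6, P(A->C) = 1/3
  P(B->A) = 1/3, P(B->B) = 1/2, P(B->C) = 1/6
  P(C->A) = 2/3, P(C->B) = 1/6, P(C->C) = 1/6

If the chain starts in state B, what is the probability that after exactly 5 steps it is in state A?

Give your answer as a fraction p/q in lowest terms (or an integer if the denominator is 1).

Answer: 121/243

Derivation:
Computing P^5 by repeated multiplication:
P^1 =
  A: [1/2, 1/6, 1/3]
  B: [1/3, 1/2, 1/6]
  C: [2/3, 1/6, 1/6]
P^2 =
  A: [19/36, 2/9, 1/4]
  B: [4/9, 1/3, 2/9]
  C: [1/2, 2/9, 5/18]
P^3 =
  A: [109/216, 13/54, 55/216]
  B: [13/27, 5/18, 13/54]
  C: [55/108, 13/54, 1/4]
P^4 =
  A: [217/432, 20/81, 325/1296]
  B: [40/81, 7/27, 20/81]
  C: [325/648, 20/81, 163/648]
P^5 =
  A: [3893/7776, 121/486, 649/2592]
  B: [121/243, 41/162, 121/486]
  C: [649/1296, 121/486, 973/3888]

(P^5)[B -> A] = 121/243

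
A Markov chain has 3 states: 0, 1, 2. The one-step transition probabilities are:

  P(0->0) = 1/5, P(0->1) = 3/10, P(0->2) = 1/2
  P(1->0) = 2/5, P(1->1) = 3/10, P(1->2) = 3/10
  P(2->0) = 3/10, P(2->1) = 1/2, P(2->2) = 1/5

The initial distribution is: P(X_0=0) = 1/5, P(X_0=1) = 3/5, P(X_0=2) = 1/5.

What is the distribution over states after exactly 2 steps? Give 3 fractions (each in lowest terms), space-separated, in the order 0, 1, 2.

Propagating the distribution step by step (d_{t+1} = d_t * P):
d_0 = (0=1/5, 1=3/5, 2=1/5)
  d_1[0] = 1/5*1/5 + 3/5*2/5 + 1/5*3/10 = 17/50
  d_1[1] = 1/5*3/10 + 3/5*3/10 + 1/5*1/2 = 17/50
  d_1[2] = 1/5*1/2 + 3/5*3/10 + 1/5*1/5 = 8/25
d_1 = (0=17/50, 1=17/50, 2=8/25)
  d_2[0] = 17/50*1/5 + 17/50*2/5 + 8/25*3/10 = 3/10
  d_2[1] = 17/50*3/10 + 17/50*3/10 + 8/25*1/2 = 91/250
  d_2[2] = 17/50*1/2 + 17/50*3/10 + 8/25*1/5 = 42/125
d_2 = (0=3/10, 1=91/250, 2=42/125)

Answer: 3/10 91/250 42/125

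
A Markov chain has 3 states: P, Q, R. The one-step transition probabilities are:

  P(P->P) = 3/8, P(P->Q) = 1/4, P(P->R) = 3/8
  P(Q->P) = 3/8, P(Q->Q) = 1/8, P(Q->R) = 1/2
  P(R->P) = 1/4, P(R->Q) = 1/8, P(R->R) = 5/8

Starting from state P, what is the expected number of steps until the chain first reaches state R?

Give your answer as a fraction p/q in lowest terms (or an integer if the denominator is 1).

Let h_i = expected steps to first reach R from state i.
Boundary: h_R = 0.
First-step equations for the other states:
  h_P = 1 + 3/8*h_P + 1/4*h_Q + 3/8*h_R
  h_Q = 1 + 3/8*h_P + 1/8*h_Q + 1/2*h_R

Substituting h_R = 0 and rearranging gives the linear system (I - Q) h = 1:
  [5/8, -1/4] . (h_P, h_Q) = 1
  [-3/8, 7/8] . (h_P, h_Q) = 1

Solving yields:
  h_P = 72/29
  h_Q = 64/29

Starting state is P, so the expected hitting time is h_P = 72/29.

Answer: 72/29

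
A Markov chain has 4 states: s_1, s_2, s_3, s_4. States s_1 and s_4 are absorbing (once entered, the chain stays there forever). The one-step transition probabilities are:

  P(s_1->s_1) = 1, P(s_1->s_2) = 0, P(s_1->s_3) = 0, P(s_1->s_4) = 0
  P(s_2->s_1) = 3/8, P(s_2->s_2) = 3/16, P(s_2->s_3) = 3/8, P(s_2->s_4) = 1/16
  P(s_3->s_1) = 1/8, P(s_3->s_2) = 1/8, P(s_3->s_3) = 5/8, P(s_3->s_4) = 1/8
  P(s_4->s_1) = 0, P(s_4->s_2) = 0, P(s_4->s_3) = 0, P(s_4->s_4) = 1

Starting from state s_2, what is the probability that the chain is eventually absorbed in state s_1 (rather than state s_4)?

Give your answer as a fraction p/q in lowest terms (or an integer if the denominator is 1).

Let a_i = P(absorbed in s_1 | start in state i).
Boundary conditions: a_s_1 = 1, a_s_4 = 0.
For each transient state i, a_i = sum_j P(i->j) * a_j:
  a_s_2 = 3/8*a_s_1 + 3/16*a_s_2 + 3/8*a_s_3 + 1/16*a_s_4
  a_s_3 = 1/8*a_s_1 + 1/8*a_s_2 + 5/8*a_s_3 + 1/8*a_s_4

Substituting a_s_1 = 1 and a_s_4 = 0, rearrange to (I - Q) a = r where r[i] = P(i -> s_1):
  [13/16, -3/8] . (a_s_2, a_s_3) = 3/8
  [-1/8, 3/8] . (a_s_2, a_s_3) = 1/8

Solving yields:
  a_s_2 = 8/11
  a_s_3 = 19/33

Starting state is s_2, so the absorption probability is a_s_2 = 8/11.

Answer: 8/11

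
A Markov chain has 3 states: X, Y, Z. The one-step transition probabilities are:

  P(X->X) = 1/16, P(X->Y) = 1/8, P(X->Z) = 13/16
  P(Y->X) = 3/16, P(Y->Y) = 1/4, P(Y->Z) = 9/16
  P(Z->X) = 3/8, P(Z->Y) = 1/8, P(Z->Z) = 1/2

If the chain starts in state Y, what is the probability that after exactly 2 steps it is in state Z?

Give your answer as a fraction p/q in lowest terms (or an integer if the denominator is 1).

Computing P^2 by repeated multiplication:
P^1 =
  X: [1/16, 1/8, 13/16]
  Y: [3/16, 1/4, 9/16]
  Z: [3/8, 1/8, 1/2]
P^2 =
  X: [85/256, 9/64, 135/256]
  Y: [69/256, 5/32, 147/256]
  Z: [15/64, 9/64, 5/8]

(P^2)[Y -> Z] = 147/256

Answer: 147/256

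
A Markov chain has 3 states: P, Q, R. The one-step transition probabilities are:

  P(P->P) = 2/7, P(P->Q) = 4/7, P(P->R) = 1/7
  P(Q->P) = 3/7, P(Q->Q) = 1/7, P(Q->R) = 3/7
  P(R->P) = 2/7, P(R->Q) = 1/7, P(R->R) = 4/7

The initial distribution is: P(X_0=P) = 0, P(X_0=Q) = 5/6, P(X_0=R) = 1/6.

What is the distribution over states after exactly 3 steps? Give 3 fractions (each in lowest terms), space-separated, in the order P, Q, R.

Propagating the distribution step by step (d_{t+1} = d_t * P):
d_0 = (P=0, Q=5/6, R=1/6)
  d_1[P] = 0*2/7 + 5/6*3/7 + 1/6*2/7 = 17/42
  d_1[Q] = 0*4/7 + 5/6*1/7 + 1/6*1/7 = 1/7
  d_1[R] = 0*1/7 + 5/6*3/7 + 1/6*4/7 = 19/42
d_1 = (P=17/42, Q=1/7, R=19/42)
  d_2[P] = 17/42*2/7 + 1/7*3/7 + 19/42*2/7 = 15/49
  d_2[Q] = 17/42*4/7 + 1/7*1/7 + 19/42*1/7 = 31/98
  d_2[R] = 17/42*1/7 + 1/7*3/7 + 19/42*4/7 = 37/98
d_2 = (P=15/49, Q=31/98, R=37/98)
  d_3[P] = 15/49*2/7 + 31/98*3/7 + 37/98*2/7 = 227/686
  d_3[Q] = 15/49*4/7 + 31/98*1/7 + 37/98*1/7 = 94/343
  d_3[R] = 15/49*1/7 + 31/98*3/7 + 37/98*4/7 = 271/686
d_3 = (P=227/686, Q=94/343, R=271/686)

Answer: 227/686 94/343 271/686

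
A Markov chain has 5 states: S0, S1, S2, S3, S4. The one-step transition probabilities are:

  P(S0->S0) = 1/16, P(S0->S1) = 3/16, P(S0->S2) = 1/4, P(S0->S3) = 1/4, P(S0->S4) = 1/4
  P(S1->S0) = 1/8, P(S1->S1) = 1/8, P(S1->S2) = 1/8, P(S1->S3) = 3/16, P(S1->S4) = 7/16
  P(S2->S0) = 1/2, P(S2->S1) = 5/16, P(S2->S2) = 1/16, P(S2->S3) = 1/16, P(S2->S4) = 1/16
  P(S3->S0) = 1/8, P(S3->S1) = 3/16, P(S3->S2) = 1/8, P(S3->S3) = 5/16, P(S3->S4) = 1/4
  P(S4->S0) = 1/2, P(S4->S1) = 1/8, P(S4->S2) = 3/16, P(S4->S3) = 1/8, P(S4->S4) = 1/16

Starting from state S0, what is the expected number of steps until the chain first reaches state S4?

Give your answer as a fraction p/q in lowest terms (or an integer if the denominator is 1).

Let h_i = expected steps to first reach S4 from state i.
Boundary: h_S4 = 0.
First-step equations for the other states:
  h_S0 = 1 + 1/16*h_S0 + 3/16*h_S1 + 1/4*h_S2 + 1/4*h_S3 + 1/4*h_S4
  h_S1 = 1 + 1/8*h_S0 + 1/8*h_S1 + 1/8*h_S2 + 3/16*h_S3 + 7/16*h_S4
  h_S2 = 1 + 1/2*h_S0 + 5/16*h_S1 + 1/16*h_S2 + 1/16*h_S3 + 1/16*h_S4
  h_S3 = 1 + 1/8*h_S0 + 3/16*h_S1 + 1/8*h_S2 + 5/16*h_S3 + 1/4*h_S4

Substituting h_S4 = 0 and rearranging gives the linear system (I - Q) h = 1:
  [15/16, -3/16, -1/4, -1/4] . (h_S0, h_S1, h_S2, h_S3) = 1
  [-1/8, 7/8, -1/8, -3/16] . (h_S0, h_S1, h_S2, h_S3) = 1
  [-1/2, -5/16, 15/16, -1/16] . (h_S0, h_S1, h_S2, h_S3) = 1
  [-1/8, -3/16, -1/8, 11/16] . (h_S0, h_S1, h_S2, h_S3) = 1

Solving yields:
  h_S0 = 76784/19619
  h_S1 = 62048/19619
  h_S2 = 3808/853
  h_S3 = 75344/19619

Starting state is S0, so the expected hitting time is h_S0 = 76784/19619.

Answer: 76784/19619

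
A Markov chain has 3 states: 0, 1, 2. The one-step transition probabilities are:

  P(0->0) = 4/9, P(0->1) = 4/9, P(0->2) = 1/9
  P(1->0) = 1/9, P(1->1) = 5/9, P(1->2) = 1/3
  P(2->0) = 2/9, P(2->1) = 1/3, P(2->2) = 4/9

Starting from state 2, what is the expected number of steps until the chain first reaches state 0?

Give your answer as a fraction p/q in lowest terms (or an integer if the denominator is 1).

Answer: 63/11

Derivation:
Let h_i = expected steps to first reach 0 from state i.
Boundary: h_0 = 0.
First-step equations for the other states:
  h_1 = 1 + 1/9*h_0 + 5/9*h_1 + 1/3*h_2
  h_2 = 1 + 2/9*h_0 + 1/3*h_1 + 4/9*h_2

Substituting h_0 = 0 and rearranging gives the linear system (I - Q) h = 1:
  [4/9, -1/3] . (h_1, h_2) = 1
  [-1/3, 5/9] . (h_1, h_2) = 1

Solving yields:
  h_1 = 72/11
  h_2 = 63/11

Starting state is 2, so the expected hitting time is h_2 = 63/11.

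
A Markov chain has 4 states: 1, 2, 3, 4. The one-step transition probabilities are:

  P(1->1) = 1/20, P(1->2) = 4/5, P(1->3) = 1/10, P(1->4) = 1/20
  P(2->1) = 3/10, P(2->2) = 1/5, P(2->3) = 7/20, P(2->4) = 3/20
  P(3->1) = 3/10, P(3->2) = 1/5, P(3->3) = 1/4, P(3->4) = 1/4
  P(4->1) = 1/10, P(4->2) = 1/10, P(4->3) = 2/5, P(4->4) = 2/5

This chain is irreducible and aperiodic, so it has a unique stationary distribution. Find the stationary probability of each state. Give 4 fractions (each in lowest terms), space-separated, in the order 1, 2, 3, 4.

The stationary distribution satisfies pi = pi * P, i.e.:
  pi_1 = 1/20*pi_1 + 3/10*pi_2 + 3/10*pi_3 + 1/10*pi_4
  pi_2 = 4/5*pi_1 + 1/5*pi_2 + 1/5*pi_3 + 1/10*pi_4
  pi_3 = 1/10*pi_1 + 7/20*pi_2 + 1/4*pi_3 + 2/5*pi_4
  pi_4 = 1/20*pi_1 + 3/20*pi_2 + 1/4*pi_3 + 2/5*pi_4
with normalization: pi_1 + pi_2 + pi_3 + pi_4 = 1.

Using the first 3 balance equations plus normalization, the linear system A*pi = b is:
  [-19/20, 3/10, 3/10, 1/10] . pi = 0
  [4/5, -4/5, 1/5, 1/10] . pi = 0
  [1/10, 7/20, -3/4, 2/5] . pi = 0
  [1, 1, 1, 1] . pi = 1

Solving yields:
  pi_1 = 103/499
  pi_2 = 1209/3992
  pi_3 = 1121/3992
  pi_4 = 419/1996

Verification (pi * P):
  103/499*1/20 + 1209/3992*3/10 + 1121/3992*3/10 + 419/1996*1/10 = 103/499 = pi_1  (ok)
  103/499*4/5 + 1209/3992*1/5 + 1121/3992*1/5 + 419/1996*1/10 = 1209/3992 = pi_2  (ok)
  103/499*1/10 + 1209/3992*7/20 + 1121/3992*1/4 + 419/1996*2/5 = 1121/3992 = pi_3  (ok)
  103/499*1/20 + 1209/3992*3/20 + 1121/3992*1/4 + 419/1996*2/5 = 419/1996 = pi_4  (ok)

Answer: 103/499 1209/3992 1121/3992 419/1996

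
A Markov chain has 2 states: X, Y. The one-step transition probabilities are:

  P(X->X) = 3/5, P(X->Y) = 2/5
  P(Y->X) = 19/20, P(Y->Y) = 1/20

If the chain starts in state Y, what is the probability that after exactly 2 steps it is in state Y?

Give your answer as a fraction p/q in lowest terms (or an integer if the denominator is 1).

Answer: 153/400

Derivation:
Computing P^2 by repeated multiplication:
P^1 =
  X: [3/5, 2/5]
  Y: [19/20, 1/20]
P^2 =
  X: [37/50, 13/50]
  Y: [247/400, 153/400]

(P^2)[Y -> Y] = 153/400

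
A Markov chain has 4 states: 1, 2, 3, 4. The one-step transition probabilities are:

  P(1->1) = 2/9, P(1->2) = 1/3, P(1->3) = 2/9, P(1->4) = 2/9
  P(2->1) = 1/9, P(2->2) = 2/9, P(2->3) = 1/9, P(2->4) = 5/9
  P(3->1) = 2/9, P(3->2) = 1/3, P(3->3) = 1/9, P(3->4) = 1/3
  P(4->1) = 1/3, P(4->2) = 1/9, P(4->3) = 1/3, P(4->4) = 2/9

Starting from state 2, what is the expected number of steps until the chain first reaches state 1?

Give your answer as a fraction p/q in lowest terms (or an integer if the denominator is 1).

Answer: 252/55

Derivation:
Let h_i = expected steps to first reach 1 from state i.
Boundary: h_1 = 0.
First-step equations for the other states:
  h_2 = 1 + 1/9*h_1 + 2/9*h_2 + 1/9*h_3 + 5/9*h_4
  h_3 = 1 + 2/9*h_1 + 1/3*h_2 + 1/9*h_3 + 1/3*h_4
  h_4 = 1 + 1/3*h_1 + 1/9*h_2 + 1/3*h_3 + 2/9*h_4

Substituting h_1 = 0 and rearranging gives the linear system (I - Q) h = 1:
  [7/9, -1/9, -5/9] . (h_2, h_3, h_4) = 1
  [-1/3, 8/9, -1/3] . (h_2, h_3, h_4) = 1
  [-1/9, -1/3, 7/9] . (h_2, h_3, h_4) = 1

Solving yields:
  h_2 = 252/55
  h_3 = 234/55
  h_4 = 207/55

Starting state is 2, so the expected hitting time is h_2 = 252/55.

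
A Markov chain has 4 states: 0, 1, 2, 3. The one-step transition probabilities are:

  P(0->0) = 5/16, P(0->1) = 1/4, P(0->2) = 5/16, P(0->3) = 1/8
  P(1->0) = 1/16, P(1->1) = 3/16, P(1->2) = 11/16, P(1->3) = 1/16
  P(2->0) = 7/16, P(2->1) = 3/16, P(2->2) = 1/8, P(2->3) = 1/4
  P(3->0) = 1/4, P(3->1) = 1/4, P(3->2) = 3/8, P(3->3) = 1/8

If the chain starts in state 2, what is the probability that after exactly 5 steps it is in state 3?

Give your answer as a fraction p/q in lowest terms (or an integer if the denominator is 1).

Computing P^5 by repeated multiplication:
P^1 =
  0: [5/16, 1/4, 5/16, 1/8]
  1: [1/16, 3/16, 11/16, 1/16]
  2: [7/16, 3/16, 1/8, 1/4]
  3: [1/4, 1/4, 3/8, 1/8]
P^2 =
  0: [9/32, 55/256, 91/256, 19/128]
  1: [89/256, 25/128, 33/128, 51/256]
  2: [17/64, 59/256, 3/8, 33/256]
  3: [37/128, 27/128, 11/32, 5/32]
P^3 =
  0: [301/1024, 439/2048, 1375/4096, 639/4096]
  1: [1161/4096, 227/1024, 1433/4096, 297/2048]
  2: [1203/4096, 869/4096, 1379/4096, 645/4096]
  3: [75/256, 441/2048, 345/1024, 317/2048]
P^4 =
  0: [19079/65536, 14131/65536, 11131/32768, 629/4096]
  1: [1195/4096, 14043/65536, 22223/65536, 5075/32768]
  2: [19117/65536, 1767/8192, 11101/32768, 10081/65536]
  3: [9539/32768, 7061/32768, 11133/32768, 5035/32768]
P^5 =
  0: [19101/65536, 225751/1048576, 11117/32768, 161465/1048576]
  1: [76451/262144, 112939/524288, 355419/1048576, 161475/1048576]
  2: [305459/1048576, 112903/524288, 355971/1048576, 40335/262144]
  3: [152827/524288, 56439/262144, 88921/262144, 80741/524288]

(P^5)[2 -> 3] = 40335/262144

Answer: 40335/262144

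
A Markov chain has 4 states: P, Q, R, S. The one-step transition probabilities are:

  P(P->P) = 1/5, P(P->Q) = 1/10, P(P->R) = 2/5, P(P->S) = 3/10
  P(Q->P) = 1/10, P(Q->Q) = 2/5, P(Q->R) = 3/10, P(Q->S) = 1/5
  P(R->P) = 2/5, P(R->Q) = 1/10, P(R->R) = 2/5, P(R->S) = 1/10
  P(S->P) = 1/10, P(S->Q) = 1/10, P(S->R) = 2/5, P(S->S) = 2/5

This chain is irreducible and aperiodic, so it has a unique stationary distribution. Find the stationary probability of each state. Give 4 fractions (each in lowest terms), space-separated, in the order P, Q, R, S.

Answer: 151/630 1/7 27/70 73/315

Derivation:
The stationary distribution satisfies pi = pi * P, i.e.:
  pi_P = 1/5*pi_P + 1/10*pi_Q + 2/5*pi_R + 1/10*pi_S
  pi_Q = 1/10*pi_P + 2/5*pi_Q + 1/10*pi_R + 1/10*pi_S
  pi_R = 2/5*pi_P + 3/10*pi_Q + 2/5*pi_R + 2/5*pi_S
  pi_S = 3/10*pi_P + 1/5*pi_Q + 1/10*pi_R + 2/5*pi_S
with normalization: pi_P + pi_Q + pi_R + pi_S = 1.

Using the first 3 balance equations plus normalization, the linear system A*pi = b is:
  [-4/5, 1/10, 2/5, 1/10] . pi = 0
  [1/10, -3/5, 1/10, 1/10] . pi = 0
  [2/5, 3/10, -3/5, 2/5] . pi = 0
  [1, 1, 1, 1] . pi = 1

Solving yields:
  pi_P = 151/630
  pi_Q = 1/7
  pi_R = 27/70
  pi_S = 73/315

Verification (pi * P):
  151/630*1/5 + 1/7*1/10 + 27/70*2/5 + 73/315*1/10 = 151/630 = pi_P  (ok)
  151/630*1/10 + 1/7*2/5 + 27/70*1/10 + 73/315*1/10 = 1/7 = pi_Q  (ok)
  151/630*2/5 + 1/7*3/10 + 27/70*2/5 + 73/315*2/5 = 27/70 = pi_R  (ok)
  151/630*3/10 + 1/7*1/5 + 27/70*1/10 + 73/315*2/5 = 73/315 = pi_S  (ok)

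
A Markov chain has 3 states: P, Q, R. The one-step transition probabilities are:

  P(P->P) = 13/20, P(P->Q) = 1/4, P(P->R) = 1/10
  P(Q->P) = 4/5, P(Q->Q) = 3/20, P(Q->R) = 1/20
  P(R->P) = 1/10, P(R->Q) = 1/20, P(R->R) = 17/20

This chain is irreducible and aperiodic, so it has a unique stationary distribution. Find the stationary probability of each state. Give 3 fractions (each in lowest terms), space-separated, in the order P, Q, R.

Answer: 25/53 17/106 39/106

Derivation:
The stationary distribution satisfies pi = pi * P, i.e.:
  pi_P = 13/20*pi_P + 4/5*pi_Q + 1/10*pi_R
  pi_Q = 1/4*pi_P + 3/20*pi_Q + 1/20*pi_R
  pi_R = 1/10*pi_P + 1/20*pi_Q + 17/20*pi_R
with normalization: pi_P + pi_Q + pi_R = 1.

Using the first 2 balance equations plus normalization, the linear system A*pi = b is:
  [-7/20, 4/5, 1/10] . pi = 0
  [1/4, -17/20, 1/20] . pi = 0
  [1, 1, 1] . pi = 1

Solving yields:
  pi_P = 25/53
  pi_Q = 17/106
  pi_R = 39/106

Verification (pi * P):
  25/53*13/20 + 17/106*4/5 + 39/106*1/10 = 25/53 = pi_P  (ok)
  25/53*1/4 + 17/106*3/20 + 39/106*1/20 = 17/106 = pi_Q  (ok)
  25/53*1/10 + 17/106*1/20 + 39/106*17/20 = 39/106 = pi_R  (ok)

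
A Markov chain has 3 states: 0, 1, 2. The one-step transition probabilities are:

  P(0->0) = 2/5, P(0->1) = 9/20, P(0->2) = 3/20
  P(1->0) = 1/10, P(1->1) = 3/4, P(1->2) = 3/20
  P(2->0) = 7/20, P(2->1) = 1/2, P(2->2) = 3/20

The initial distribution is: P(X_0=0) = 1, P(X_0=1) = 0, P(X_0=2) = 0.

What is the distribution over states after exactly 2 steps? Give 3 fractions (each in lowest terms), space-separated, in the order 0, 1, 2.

Answer: 103/400 237/400 3/20

Derivation:
Propagating the distribution step by step (d_{t+1} = d_t * P):
d_0 = (0=1, 1=0, 2=0)
  d_1[0] = 1*2/5 + 0*1/10 + 0*7/20 = 2/5
  d_1[1] = 1*9/20 + 0*3/4 + 0*1/2 = 9/20
  d_1[2] = 1*3/20 + 0*3/20 + 0*3/20 = 3/20
d_1 = (0=2/5, 1=9/20, 2=3/20)
  d_2[0] = 2/5*2/5 + 9/20*1/10 + 3/20*7/20 = 103/400
  d_2[1] = 2/5*9/20 + 9/20*3/4 + 3/20*1/2 = 237/400
  d_2[2] = 2/5*3/20 + 9/20*3/20 + 3/20*3/20 = 3/20
d_2 = (0=103/400, 1=237/400, 2=3/20)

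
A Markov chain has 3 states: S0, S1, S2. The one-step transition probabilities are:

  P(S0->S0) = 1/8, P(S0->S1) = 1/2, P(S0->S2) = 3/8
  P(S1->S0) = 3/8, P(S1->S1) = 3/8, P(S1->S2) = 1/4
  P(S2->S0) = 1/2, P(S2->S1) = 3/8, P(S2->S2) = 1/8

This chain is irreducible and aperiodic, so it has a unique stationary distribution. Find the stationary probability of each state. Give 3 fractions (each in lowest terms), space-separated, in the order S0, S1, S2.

The stationary distribution satisfies pi = pi * P, i.e.:
  pi_S0 = 1/8*pi_S0 + 3/8*pi_S1 + 1/2*pi_S2
  pi_S1 = 1/2*pi_S0 + 3/8*pi_S1 + 3/8*pi_S2
  pi_S2 = 3/8*pi_S0 + 1/4*pi_S1 + 1/8*pi_S2
with normalization: pi_S0 + pi_S1 + pi_S2 = 1.

Using the first 2 balance equations plus normalization, the linear system A*pi = b is:
  [-7/8, 3/8, 1/2] . pi = 0
  [1/2, -5/8, 3/8] . pi = 0
  [1, 1, 1] . pi = 1

Solving yields:
  pi_S0 = 29/89
  pi_S1 = 37/89
  pi_S2 = 23/89

Verification (pi * P):
  29/89*1/8 + 37/89*3/8 + 23/89*1/2 = 29/89 = pi_S0  (ok)
  29/89*1/2 + 37/89*3/8 + 23/89*3/8 = 37/89 = pi_S1  (ok)
  29/89*3/8 + 37/89*1/4 + 23/89*1/8 = 23/89 = pi_S2  (ok)

Answer: 29/89 37/89 23/89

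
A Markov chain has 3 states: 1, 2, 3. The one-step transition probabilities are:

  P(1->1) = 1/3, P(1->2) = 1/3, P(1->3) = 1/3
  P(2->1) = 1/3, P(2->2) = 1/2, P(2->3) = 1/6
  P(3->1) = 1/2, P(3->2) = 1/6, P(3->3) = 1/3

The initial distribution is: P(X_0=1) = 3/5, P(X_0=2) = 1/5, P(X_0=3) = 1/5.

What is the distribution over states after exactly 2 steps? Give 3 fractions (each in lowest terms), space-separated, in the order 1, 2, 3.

Answer: 23/60 61/180 5/18

Derivation:
Propagating the distribution step by step (d_{t+1} = d_t * P):
d_0 = (1=3/5, 2=1/5, 3=1/5)
  d_1[1] = 3/5*1/3 + 1/5*1/3 + 1/5*1/2 = 11/30
  d_1[2] = 3/5*1/3 + 1/5*1/2 + 1/5*1/6 = 1/3
  d_1[3] = 3/5*1/3 + 1/5*1/6 + 1/5*1/3 = 3/10
d_1 = (1=11/30, 2=1/3, 3=3/10)
  d_2[1] = 11/30*1/3 + 1/3*1/3 + 3/10*1/2 = 23/60
  d_2[2] = 11/30*1/3 + 1/3*1/2 + 3/10*1/6 = 61/180
  d_2[3] = 11/30*1/3 + 1/3*1/6 + 3/10*1/3 = 5/18
d_2 = (1=23/60, 2=61/180, 3=5/18)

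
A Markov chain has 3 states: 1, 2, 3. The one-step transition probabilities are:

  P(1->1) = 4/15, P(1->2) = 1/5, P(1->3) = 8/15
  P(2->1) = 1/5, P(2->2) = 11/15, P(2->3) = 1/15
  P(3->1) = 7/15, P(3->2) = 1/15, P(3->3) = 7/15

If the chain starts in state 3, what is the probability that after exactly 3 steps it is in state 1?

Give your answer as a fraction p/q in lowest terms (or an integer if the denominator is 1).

Answer: 131/375

Derivation:
Computing P^3 by repeated multiplication:
P^1 =
  1: [4/15, 1/5, 8/15]
  2: [1/5, 11/15, 1/15]
  3: [7/15, 1/15, 7/15]
P^2 =
  1: [9/25, 53/225, 91/225]
  2: [52/225, 131/225, 14/75]
  3: [16/45, 13/75, 106/225]
P^3 =
  1: [224/675, 917/3375, 446/1125]
  2: [179/675, 1639/3375, 841/3375]
  3: [131/375, 31/135, 1421/3375]

(P^3)[3 -> 1] = 131/375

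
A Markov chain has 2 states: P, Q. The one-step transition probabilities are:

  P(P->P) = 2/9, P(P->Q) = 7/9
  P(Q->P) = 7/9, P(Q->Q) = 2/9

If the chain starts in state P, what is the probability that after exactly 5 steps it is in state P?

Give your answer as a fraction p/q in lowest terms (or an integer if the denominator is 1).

Answer: 27962/59049

Derivation:
Computing P^5 by repeated multiplication:
P^1 =
  P: [2/9, 7/9]
  Q: [7/9, 2/9]
P^2 =
  P: [53/81, 28/81]
  Q: [28/81, 53/81]
P^3 =
  P: [302/729, 427/729]
  Q: [427/729, 302/729]
P^4 =
  P: [3593/6561, 2968/6561]
  Q: [2968/6561, 3593/6561]
P^5 =
  P: [27962/59049, 31087/59049]
  Q: [31087/59049, 27962/59049]

(P^5)[P -> P] = 27962/59049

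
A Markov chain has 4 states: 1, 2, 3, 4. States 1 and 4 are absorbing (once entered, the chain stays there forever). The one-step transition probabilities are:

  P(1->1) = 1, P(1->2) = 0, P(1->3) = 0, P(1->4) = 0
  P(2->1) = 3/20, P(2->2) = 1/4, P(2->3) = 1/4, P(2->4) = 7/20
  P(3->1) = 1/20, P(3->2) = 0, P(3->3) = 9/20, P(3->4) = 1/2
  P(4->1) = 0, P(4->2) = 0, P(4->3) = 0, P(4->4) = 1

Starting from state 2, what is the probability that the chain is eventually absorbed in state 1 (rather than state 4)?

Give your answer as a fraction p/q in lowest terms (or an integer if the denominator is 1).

Answer: 38/165

Derivation:
Let a_i = P(absorbed in 1 | start in state i).
Boundary conditions: a_1 = 1, a_4 = 0.
For each transient state i, a_i = sum_j P(i->j) * a_j:
  a_2 = 3/20*a_1 + 1/4*a_2 + 1/4*a_3 + 7/20*a_4
  a_3 = 1/20*a_1 + 0*a_2 + 9/20*a_3 + 1/2*a_4

Substituting a_1 = 1 and a_4 = 0, rearrange to (I - Q) a = r where r[i] = P(i -> 1):
  [3/4, -1/4] . (a_2, a_3) = 3/20
  [0, 11/20] . (a_2, a_3) = 1/20

Solving yields:
  a_2 = 38/165
  a_3 = 1/11

Starting state is 2, so the absorption probability is a_2 = 38/165.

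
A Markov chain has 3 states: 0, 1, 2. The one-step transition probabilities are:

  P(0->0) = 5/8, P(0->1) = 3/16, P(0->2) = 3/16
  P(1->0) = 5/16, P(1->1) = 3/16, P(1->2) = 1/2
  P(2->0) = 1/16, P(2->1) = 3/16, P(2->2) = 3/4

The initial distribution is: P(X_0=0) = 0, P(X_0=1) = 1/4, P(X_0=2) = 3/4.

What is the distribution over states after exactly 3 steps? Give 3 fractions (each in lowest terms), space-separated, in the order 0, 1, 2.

Answer: 431/2048 3/16 1233/2048

Derivation:
Propagating the distribution step by step (d_{t+1} = d_t * P):
d_0 = (0=0, 1=1/4, 2=3/4)
  d_1[0] = 0*5/8 + 1/4*5/16 + 3/4*1/16 = 1/8
  d_1[1] = 0*3/16 + 1/4*3/16 + 3/4*3/16 = 3/16
  d_1[2] = 0*3/16 + 1/4*1/2 + 3/4*3/4 = 11/16
d_1 = (0=1/8, 1=3/16, 2=11/16)
  d_2[0] = 1/8*5/8 + 3/16*5/16 + 11/16*1/16 = 23/128
  d_2[1] = 1/8*3/16 + 3/16*3/16 + 11/16*3/16 = 3/16
  d_2[2] = 1/8*3/16 + 3/16*1/2 + 11/16*3/4 = 81/128
d_2 = (0=23/128, 1=3/16, 2=81/128)
  d_3[0] = 23/128*5/8 + 3/16*5/16 + 81/128*1/16 = 431/2048
  d_3[1] = 23/128*3/16 + 3/16*3/16 + 81/128*3/16 = 3/16
  d_3[2] = 23/128*3/16 + 3/16*1/2 + 81/128*3/4 = 1233/2048
d_3 = (0=431/2048, 1=3/16, 2=1233/2048)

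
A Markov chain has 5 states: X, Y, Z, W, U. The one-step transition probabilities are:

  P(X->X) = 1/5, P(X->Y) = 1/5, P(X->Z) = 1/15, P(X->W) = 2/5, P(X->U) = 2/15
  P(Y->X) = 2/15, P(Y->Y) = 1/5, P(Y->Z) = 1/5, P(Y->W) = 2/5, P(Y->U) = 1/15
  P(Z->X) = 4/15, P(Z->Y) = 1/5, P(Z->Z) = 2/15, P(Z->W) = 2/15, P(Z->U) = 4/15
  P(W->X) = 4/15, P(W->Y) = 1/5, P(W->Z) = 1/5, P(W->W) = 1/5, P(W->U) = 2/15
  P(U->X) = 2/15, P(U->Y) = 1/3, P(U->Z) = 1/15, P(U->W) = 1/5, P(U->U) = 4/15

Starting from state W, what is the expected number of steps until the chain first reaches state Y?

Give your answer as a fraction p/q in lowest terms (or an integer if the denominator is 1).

Let h_i = expected steps to first reach Y from state i.
Boundary: h_Y = 0.
First-step equations for the other states:
  h_X = 1 + 1/5*h_X + 1/5*h_Y + 1/15*h_Z + 2/5*h_W + 2/15*h_U
  h_Z = 1 + 4/15*h_X + 1/5*h_Y + 2/15*h_Z + 2/15*h_W + 4/15*h_U
  h_W = 1 + 4/15*h_X + 1/5*h_Y + 1/5*h_Z + 1/5*h_W + 2/15*h_U
  h_U = 1 + 2/15*h_X + 1/3*h_Y + 1/15*h_Z + 1/5*h_W + 4/15*h_U

Substituting h_Y = 0 and rearranging gives the linear system (I - Q) h = 1:
  [4/5, -1/15, -2/5, -2/15] . (h_X, h_Z, h_W, h_U) = 1
  [-4/15, 13/15, -2/15, -4/15] . (h_X, h_Z, h_W, h_U) = 1
  [-4/15, -1/5, 4/5, -2/15] . (h_X, h_Z, h_W, h_U) = 1
  [-2/15, -1/15, -1/5, 11/15] . (h_X, h_Z, h_W, h_U) = 1

Solving yields:
  h_X = 6360/1417
  h_Z = 6225/1417
  h_W = 6345/1417
  h_U = 5385/1417

Starting state is W, so the expected hitting time is h_W = 6345/1417.

Answer: 6345/1417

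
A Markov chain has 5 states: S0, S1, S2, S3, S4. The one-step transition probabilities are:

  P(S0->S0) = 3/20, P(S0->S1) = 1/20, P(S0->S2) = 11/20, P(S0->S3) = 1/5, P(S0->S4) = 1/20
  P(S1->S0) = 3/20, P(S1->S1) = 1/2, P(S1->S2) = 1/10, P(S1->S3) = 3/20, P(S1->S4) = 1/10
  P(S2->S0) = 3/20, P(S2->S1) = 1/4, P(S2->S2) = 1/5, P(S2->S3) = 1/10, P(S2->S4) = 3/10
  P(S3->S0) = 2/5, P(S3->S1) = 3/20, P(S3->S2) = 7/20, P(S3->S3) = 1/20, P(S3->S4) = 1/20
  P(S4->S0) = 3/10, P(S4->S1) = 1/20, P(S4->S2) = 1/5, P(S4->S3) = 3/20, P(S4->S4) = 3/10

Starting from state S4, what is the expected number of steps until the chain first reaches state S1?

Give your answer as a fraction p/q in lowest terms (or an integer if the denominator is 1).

Let h_i = expected steps to first reach S1 from state i.
Boundary: h_S1 = 0.
First-step equations for the other states:
  h_S0 = 1 + 3/20*h_S0 + 1/20*h_S1 + 11/20*h_S2 + 1/5*h_S3 + 1/20*h_S4
  h_S2 = 1 + 3/20*h_S0 + 1/4*h_S1 + 1/5*h_S2 + 1/10*h_S3 + 3/10*h_S4
  h_S3 = 1 + 2/5*h_S0 + 3/20*h_S1 + 7/20*h_S2 + 1/20*h_S3 + 1/20*h_S4
  h_S4 = 1 + 3/10*h_S0 + 1/20*h_S1 + 1/5*h_S2 + 3/20*h_S3 + 3/10*h_S4

Substituting h_S1 = 0 and rearranging gives the linear system (I - Q) h = 1:
  [17/20, -11/20, -1/5, -1/20] . (h_S0, h_S2, h_S3, h_S4) = 1
  [-3/20, 4/5, -1/10, -3/10] . (h_S0, h_S2, h_S3, h_S4) = 1
  [-2/5, -7/20, 19/20, -1/20] . (h_S0, h_S2, h_S3, h_S4) = 1
  [-3/10, -1/5, -3/20, 7/10] . (h_S0, h_S2, h_S3, h_S4) = 1

Solving yields:
  h_S0 = 24950/3287
  h_S2 = 21675/3287
  h_S3 = 23350/3287
  h_S4 = 26585/3287

Starting state is S4, so the expected hitting time is h_S4 = 26585/3287.

Answer: 26585/3287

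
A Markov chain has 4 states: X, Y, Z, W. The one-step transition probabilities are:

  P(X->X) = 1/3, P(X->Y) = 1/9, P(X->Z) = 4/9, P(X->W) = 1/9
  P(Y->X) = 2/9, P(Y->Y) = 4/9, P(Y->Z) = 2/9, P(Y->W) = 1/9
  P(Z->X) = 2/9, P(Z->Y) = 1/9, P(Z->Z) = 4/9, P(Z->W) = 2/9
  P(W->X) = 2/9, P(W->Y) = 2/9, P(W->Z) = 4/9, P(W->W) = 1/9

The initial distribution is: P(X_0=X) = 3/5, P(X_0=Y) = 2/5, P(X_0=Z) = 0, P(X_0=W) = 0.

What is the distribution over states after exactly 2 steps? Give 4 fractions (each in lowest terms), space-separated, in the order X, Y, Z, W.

Propagating the distribution step by step (d_{t+1} = d_t * P):
d_0 = (X=3/5, Y=2/5, Z=0, W=0)
  d_1[X] = 3/5*1/3 + 2/5*2/9 + 0*2/9 + 0*2/9 = 13/45
  d_1[Y] = 3/5*1/9 + 2/5*4/9 + 0*1/9 + 0*2/9 = 11/45
  d_1[Z] = 3/5*4/9 + 2/5*2/9 + 0*4/9 + 0*4/9 = 16/45
  d_1[W] = 3/5*1/9 + 2/5*1/9 + 0*2/9 + 0*1/9 = 1/9
d_1 = (X=13/45, Y=11/45, Z=16/45, W=1/9)
  d_2[X] = 13/45*1/3 + 11/45*2/9 + 16/45*2/9 + 1/9*2/9 = 103/405
  d_2[Y] = 13/45*1/9 + 11/45*4/9 + 16/45*1/9 + 1/9*2/9 = 83/405
  d_2[Z] = 13/45*4/9 + 11/45*2/9 + 16/45*4/9 + 1/9*4/9 = 158/405
  d_2[W] = 13/45*1/9 + 11/45*1/9 + 16/45*2/9 + 1/9*1/9 = 61/405
d_2 = (X=103/405, Y=83/405, Z=158/405, W=61/405)

Answer: 103/405 83/405 158/405 61/405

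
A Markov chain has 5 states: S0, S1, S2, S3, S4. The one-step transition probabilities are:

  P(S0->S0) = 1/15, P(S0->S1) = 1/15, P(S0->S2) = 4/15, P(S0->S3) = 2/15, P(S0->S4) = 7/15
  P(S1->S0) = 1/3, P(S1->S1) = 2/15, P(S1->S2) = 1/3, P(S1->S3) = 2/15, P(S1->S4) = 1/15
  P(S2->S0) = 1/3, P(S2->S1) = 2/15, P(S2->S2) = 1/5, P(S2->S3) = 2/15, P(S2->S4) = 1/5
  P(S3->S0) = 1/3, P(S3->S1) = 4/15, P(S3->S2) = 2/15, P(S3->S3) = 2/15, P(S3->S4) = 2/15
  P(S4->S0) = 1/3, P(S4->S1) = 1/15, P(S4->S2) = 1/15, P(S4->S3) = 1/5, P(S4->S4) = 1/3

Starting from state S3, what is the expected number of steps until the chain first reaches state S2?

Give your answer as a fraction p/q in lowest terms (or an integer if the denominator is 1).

Answer: 57285/10267

Derivation:
Let h_i = expected steps to first reach S2 from state i.
Boundary: h_S2 = 0.
First-step equations for the other states:
  h_S0 = 1 + 1/15*h_S0 + 1/15*h_S1 + 4/15*h_S2 + 2/15*h_S3 + 7/15*h_S4
  h_S1 = 1 + 1/3*h_S0 + 2/15*h_S1 + 1/3*h_S2 + 2/15*h_S3 + 1/15*h_S4
  h_S3 = 1 + 1/3*h_S0 + 4/15*h_S1 + 2/15*h_S2 + 2/15*h_S3 + 2/15*h_S4
  h_S4 = 1 + 1/3*h_S0 + 1/15*h_S1 + 1/15*h_S2 + 1/5*h_S3 + 1/3*h_S4

Substituting h_S2 = 0 and rearranging gives the linear system (I - Q) h = 1:
  [14/15, -1/15, -2/15, -7/15] . (h_S0, h_S1, h_S3, h_S4) = 1
  [-1/3, 13/15, -2/15, -1/15] . (h_S0, h_S1, h_S3, h_S4) = 1
  [-1/3, -4/15, 13/15, -2/15] . (h_S0, h_S1, h_S3, h_S4) = 1
  [-1/3, -1/15, -1/5, 2/3] . (h_S0, h_S1, h_S3, h_S4) = 1

Solving yields:
  h_S0 = 54870/10267
  h_S1 = 46740/10267
  h_S3 = 57285/10267
  h_S4 = 64695/10267

Starting state is S3, so the expected hitting time is h_S3 = 57285/10267.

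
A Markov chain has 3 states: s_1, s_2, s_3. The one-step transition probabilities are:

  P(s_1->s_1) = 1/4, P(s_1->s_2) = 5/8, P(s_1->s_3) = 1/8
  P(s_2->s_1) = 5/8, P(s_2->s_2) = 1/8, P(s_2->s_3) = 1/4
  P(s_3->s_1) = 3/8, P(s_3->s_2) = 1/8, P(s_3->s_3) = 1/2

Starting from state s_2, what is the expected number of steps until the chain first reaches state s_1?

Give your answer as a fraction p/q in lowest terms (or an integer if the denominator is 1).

Let h_i = expected steps to first reach s_1 from state i.
Boundary: h_s_1 = 0.
First-step equations for the other states:
  h_s_2 = 1 + 5/8*h_s_1 + 1/8*h_s_2 + 1/4*h_s_3
  h_s_3 = 1 + 3/8*h_s_1 + 1/8*h_s_2 + 1/2*h_s_3

Substituting h_s_1 = 0 and rearranging gives the linear system (I - Q) h = 1:
  [7/8, -1/4] . (h_s_2, h_s_3) = 1
  [-1/8, 1/2] . (h_s_2, h_s_3) = 1

Solving yields:
  h_s_2 = 24/13
  h_s_3 = 32/13

Starting state is s_2, so the expected hitting time is h_s_2 = 24/13.

Answer: 24/13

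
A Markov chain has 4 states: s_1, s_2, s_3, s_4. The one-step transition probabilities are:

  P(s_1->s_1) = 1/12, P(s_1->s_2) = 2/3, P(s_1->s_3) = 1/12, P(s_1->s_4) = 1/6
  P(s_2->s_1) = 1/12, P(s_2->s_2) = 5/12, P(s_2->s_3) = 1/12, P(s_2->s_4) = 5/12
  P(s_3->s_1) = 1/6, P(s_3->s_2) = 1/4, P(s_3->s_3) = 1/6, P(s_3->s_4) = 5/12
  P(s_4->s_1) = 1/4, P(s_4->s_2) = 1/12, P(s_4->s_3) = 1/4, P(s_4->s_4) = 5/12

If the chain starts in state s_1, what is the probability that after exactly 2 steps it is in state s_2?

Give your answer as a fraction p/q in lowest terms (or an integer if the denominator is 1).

Answer: 53/144

Derivation:
Computing P^2 by repeated multiplication:
P^1 =
  s_1: [1/12, 2/3, 1/12, 1/6]
  s_2: [1/12, 5/12, 1/12, 5/12]
  s_3: [1/6, 1/4, 1/6, 5/12]
  s_4: [1/4, 1/12, 1/4, 5/12]
P^2 =
  s_1: [17/144, 53/144, 17/144, 19/48]
  s_2: [23/144, 41/144, 23/144, 19/48]
  s_3: [1/6, 7/24, 1/6, 3/8]
  s_4: [25/144, 43/144, 25/144, 17/48]

(P^2)[s_1 -> s_2] = 53/144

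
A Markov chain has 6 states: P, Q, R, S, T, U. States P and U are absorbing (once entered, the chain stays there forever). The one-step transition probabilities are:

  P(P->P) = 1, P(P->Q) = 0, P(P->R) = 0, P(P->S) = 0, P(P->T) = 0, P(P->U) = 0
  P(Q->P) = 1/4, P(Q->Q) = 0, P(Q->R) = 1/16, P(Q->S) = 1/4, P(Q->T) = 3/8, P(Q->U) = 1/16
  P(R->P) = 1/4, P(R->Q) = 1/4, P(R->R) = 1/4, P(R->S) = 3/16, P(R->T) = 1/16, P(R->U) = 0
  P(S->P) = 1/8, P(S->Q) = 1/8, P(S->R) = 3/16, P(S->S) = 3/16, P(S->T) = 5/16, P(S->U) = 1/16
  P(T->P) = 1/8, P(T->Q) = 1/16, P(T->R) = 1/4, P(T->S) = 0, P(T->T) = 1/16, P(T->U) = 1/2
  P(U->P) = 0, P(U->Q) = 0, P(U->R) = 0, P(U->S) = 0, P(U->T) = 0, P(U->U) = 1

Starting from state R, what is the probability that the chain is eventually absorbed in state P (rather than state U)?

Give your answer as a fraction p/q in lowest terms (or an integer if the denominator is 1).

Let a_i = P(absorbed in P | start in state i).
Boundary conditions: a_P = 1, a_U = 0.
For each transient state i, a_i = sum_j P(i->j) * a_j:
  a_Q = 1/4*a_P + 0*a_Q + 1/16*a_R + 1/4*a_S + 3/8*a_T + 1/16*a_U
  a_R = 1/4*a_P + 1/4*a_Q + 1/4*a_R + 3/16*a_S + 1/16*a_T + 0*a_U
  a_S = 1/8*a_P + 1/8*a_Q + 3/16*a_R + 3/16*a_S + 5/16*a_T + 1/16*a_U
  a_T = 1/8*a_P + 1/16*a_Q + 1/4*a_R + 0*a_S + 1/16*a_T + 1/2*a_U

Substituting a_P = 1 and a_U = 0, rearrange to (I - Q) a = r where r[i] = P(i -> P):
  [1, -1/16, -1/4, -3/8] . (a_Q, a_R, a_S, a_T) = 1/4
  [-1/4, 3/4, -3/16, -1/16] . (a_Q, a_R, a_S, a_T) = 1/4
  [-1/8, -3/16, 13/16, -5/16] . (a_Q, a_R, a_S, a_T) = 1/8
  [-1/16, -1/4, 0, 15/16] . (a_Q, a_R, a_S, a_T) = 1/8

Solving yields:
  a_Q = 7703/13808
  a_R = 4707/6904
  a_S = 7353/13808
  a_T = 4865/13808

Starting state is R, so the absorption probability is a_R = 4707/6904.

Answer: 4707/6904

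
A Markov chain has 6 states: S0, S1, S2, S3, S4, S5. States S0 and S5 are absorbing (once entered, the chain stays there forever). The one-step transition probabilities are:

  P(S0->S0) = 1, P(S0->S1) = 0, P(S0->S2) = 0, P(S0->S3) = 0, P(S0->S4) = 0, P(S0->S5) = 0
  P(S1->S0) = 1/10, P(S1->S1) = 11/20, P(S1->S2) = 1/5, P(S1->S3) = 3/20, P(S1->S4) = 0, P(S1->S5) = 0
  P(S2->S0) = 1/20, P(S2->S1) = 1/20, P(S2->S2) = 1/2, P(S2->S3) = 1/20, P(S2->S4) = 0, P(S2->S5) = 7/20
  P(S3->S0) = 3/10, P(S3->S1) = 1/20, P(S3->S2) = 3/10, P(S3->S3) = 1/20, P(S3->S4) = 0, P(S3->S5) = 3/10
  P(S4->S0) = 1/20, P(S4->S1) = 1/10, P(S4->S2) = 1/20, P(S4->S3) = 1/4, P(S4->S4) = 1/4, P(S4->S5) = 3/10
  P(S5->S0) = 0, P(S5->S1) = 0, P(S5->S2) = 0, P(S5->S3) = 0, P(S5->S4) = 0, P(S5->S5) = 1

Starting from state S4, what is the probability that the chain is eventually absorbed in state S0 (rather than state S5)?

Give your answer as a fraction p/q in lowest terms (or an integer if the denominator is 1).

Let a_i = P(absorbed in S0 | start in state i).
Boundary conditions: a_S0 = 1, a_S5 = 0.
For each transient state i, a_i = sum_j P(i->j) * a_j:
  a_S1 = 1/10*a_S0 + 11/20*a_S1 + 1/5*a_S2 + 3/20*a_S3 + 0*a_S4 + 0*a_S5
  a_S2 = 1/20*a_S0 + 1/20*a_S1 + 1/2*a_S2 + 1/20*a_S3 + 0*a_S4 + 7/20*a_S5
  a_S3 = 3/10*a_S0 + 1/20*a_S1 + 3/10*a_S2 + 1/20*a_S3 + 0*a_S4 + 3/10*a_S5
  a_S4 = 1/20*a_S0 + 1/10*a_S1 + 1/20*a_S2 + 1/4*a_S3 + 1/4*a_S4 + 3/10*a_S5

Substituting a_S0 = 1 and a_S5 = 0, rearrange to (I - Q) a = r where r[i] = P(i -> S0):
  [9/20, -1/5, -3/20, 0] . (a_S1, a_S2, a_S3, a_S4) = 1/10
  [-1/20, 1/2, -1/20, 0] . (a_S1, a_S2, a_S3, a_S4) = 1/20
  [-1/20, -3/10, 19/20, 0] . (a_S1, a_S2, a_S3, a_S4) = 3/10
  [-1/10, -1/20, -1/4, 3/4] . (a_S1, a_S2, a_S3, a_S4) = 1/20

Solving yields:
  a_S1 = 333/764
  a_S2 = 35/191
  a_S3 = 303/764
  a_S4 = 617/2292

Starting state is S4, so the absorption probability is a_S4 = 617/2292.

Answer: 617/2292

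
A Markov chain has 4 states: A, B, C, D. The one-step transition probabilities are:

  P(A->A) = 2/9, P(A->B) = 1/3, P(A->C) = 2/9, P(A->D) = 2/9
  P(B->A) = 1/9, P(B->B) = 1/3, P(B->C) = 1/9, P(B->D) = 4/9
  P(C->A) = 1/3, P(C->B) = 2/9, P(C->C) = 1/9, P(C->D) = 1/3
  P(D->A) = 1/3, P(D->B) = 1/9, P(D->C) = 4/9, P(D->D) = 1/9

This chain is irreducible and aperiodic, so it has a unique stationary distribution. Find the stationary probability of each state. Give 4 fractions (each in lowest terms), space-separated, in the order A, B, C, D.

The stationary distribution satisfies pi = pi * P, i.e.:
  pi_A = 2/9*pi_A + 1/9*pi_B + 1/3*pi_C + 1/3*pi_D
  pi_B = 1/3*pi_A + 1/3*pi_B + 2/9*pi_C + 1/9*pi_D
  pi_C = 2/9*pi_A + 1/9*pi_B + 1/9*pi_C + 4/9*pi_D
  pi_D = 2/9*pi_A + 4/9*pi_B + 1/3*pi_C + 1/9*pi_D
with normalization: pi_A + pi_B + pi_C + pi_D = 1.

Using the first 3 balance equations plus normalization, the linear system A*pi = b is:
  [-7/9, 1/9, 1/3, 1/3] . pi = 0
  [1/3, -2/3, 2/9, 1/9] . pi = 0
  [2/9, 1/9, -8/9, 4/9] . pi = 0
  [1, 1, 1, 1] . pi = 1

Solving yields:
  pi_A = 229/914
  pi_B = 113/457
  pi_C = 105/457
  pi_D = 249/914

Verification (pi * P):
  229/914*2/9 + 113/457*1/9 + 105/457*1/3 + 249/914*1/3 = 229/914 = pi_A  (ok)
  229/914*1/3 + 113/457*1/3 + 105/457*2/9 + 249/914*1/9 = 113/457 = pi_B  (ok)
  229/914*2/9 + 113/457*1/9 + 105/457*1/9 + 249/914*4/9 = 105/457 = pi_C  (ok)
  229/914*2/9 + 113/457*4/9 + 105/457*1/3 + 249/914*1/9 = 249/914 = pi_D  (ok)

Answer: 229/914 113/457 105/457 249/914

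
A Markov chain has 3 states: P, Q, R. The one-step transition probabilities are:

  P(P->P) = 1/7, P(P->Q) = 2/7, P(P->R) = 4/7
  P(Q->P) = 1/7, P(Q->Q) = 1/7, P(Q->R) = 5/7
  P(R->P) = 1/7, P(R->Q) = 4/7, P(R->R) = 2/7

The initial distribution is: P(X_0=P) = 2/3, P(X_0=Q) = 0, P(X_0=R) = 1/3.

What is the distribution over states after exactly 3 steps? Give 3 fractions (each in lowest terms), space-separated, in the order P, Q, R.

Answer: 1/7 128/343 166/343

Derivation:
Propagating the distribution step by step (d_{t+1} = d_t * P):
d_0 = (P=2/3, Q=0, R=1/3)
  d_1[P] = 2/3*1/7 + 0*1/7 + 1/3*1/7 = 1/7
  d_1[Q] = 2/3*2/7 + 0*1/7 + 1/3*4/7 = 8/21
  d_1[R] = 2/3*4/7 + 0*5/7 + 1/3*2/7 = 10/21
d_1 = (P=1/7, Q=8/21, R=10/21)
  d_2[P] = 1/7*1/7 + 8/21*1/7 + 10/21*1/7 = 1/7
  d_2[Q] = 1/7*2/7 + 8/21*1/7 + 10/21*4/7 = 18/49
  d_2[R] = 1/7*4/7 + 8/21*5/7 + 10/21*2/7 = 24/49
d_2 = (P=1/7, Q=18/49, R=24/49)
  d_3[P] = 1/7*1/7 + 18/49*1/7 + 24/49*1/7 = 1/7
  d_3[Q] = 1/7*2/7 + 18/49*1/7 + 24/49*4/7 = 128/343
  d_3[R] = 1/7*4/7 + 18/49*5/7 + 24/49*2/7 = 166/343
d_3 = (P=1/7, Q=128/343, R=166/343)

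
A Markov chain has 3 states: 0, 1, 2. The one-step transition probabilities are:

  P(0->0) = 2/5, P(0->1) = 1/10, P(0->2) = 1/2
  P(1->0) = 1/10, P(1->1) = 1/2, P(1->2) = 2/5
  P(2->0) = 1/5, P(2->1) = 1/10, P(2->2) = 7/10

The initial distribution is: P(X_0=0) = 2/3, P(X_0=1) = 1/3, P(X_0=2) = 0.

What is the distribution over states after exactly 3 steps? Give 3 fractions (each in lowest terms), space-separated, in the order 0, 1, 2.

Propagating the distribution step by step (d_{t+1} = d_t * P):
d_0 = (0=2/3, 1=1/3, 2=0)
  d_1[0] = 2/3*2/5 + 1/3*1/10 + 0*1/5 = 3/10
  d_1[1] = 2/3*1/10 + 1/3*1/2 + 0*1/10 = 7/30
  d_1[2] = 2/3*1/2 + 1/3*2/5 + 0*7/10 = 7/15
d_1 = (0=3/10, 1=7/30, 2=7/15)
  d_2[0] = 3/10*2/5 + 7/30*1/10 + 7/15*1/5 = 71/300
  d_2[1] = 3/10*1/10 + 7/30*1/2 + 7/15*1/10 = 29/150
  d_2[2] = 3/10*1/2 + 7/30*2/5 + 7/15*7/10 = 57/100
d_2 = (0=71/300, 1=29/150, 2=57/100)
  d_3[0] = 71/300*2/5 + 29/150*1/10 + 57/100*1/5 = 57/250
  d_3[1] = 71/300*1/10 + 29/150*1/2 + 57/100*1/10 = 133/750
  d_3[2] = 71/300*1/2 + 29/150*2/5 + 57/100*7/10 = 223/375
d_3 = (0=57/250, 1=133/750, 2=223/375)

Answer: 57/250 133/750 223/375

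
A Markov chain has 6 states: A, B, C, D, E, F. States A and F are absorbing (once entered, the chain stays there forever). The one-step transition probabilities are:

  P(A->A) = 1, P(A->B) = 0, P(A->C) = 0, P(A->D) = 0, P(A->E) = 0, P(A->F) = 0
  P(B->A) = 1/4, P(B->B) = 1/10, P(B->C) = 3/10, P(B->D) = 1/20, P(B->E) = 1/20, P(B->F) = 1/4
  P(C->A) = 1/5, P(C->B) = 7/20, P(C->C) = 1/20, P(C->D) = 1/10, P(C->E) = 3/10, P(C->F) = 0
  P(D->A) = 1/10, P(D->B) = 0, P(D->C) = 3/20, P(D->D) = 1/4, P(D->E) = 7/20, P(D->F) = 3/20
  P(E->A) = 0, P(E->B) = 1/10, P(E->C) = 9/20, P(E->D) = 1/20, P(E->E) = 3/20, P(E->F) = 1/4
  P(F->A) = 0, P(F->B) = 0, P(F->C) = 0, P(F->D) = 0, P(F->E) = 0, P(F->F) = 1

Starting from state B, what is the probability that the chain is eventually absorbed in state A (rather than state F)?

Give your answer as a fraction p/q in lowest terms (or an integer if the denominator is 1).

Let a_i = P(absorbed in A | start in state i).
Boundary conditions: a_A = 1, a_F = 0.
For each transient state i, a_i = sum_j P(i->j) * a_j:
  a_B = 1/4*a_A + 1/10*a_B + 3/10*a_C + 1/20*a_D + 1/20*a_E + 1/4*a_F
  a_C = 1/5*a_A + 7/20*a_B + 1/20*a_C + 1/10*a_D + 3/10*a_E + 0*a_F
  a_D = 1/10*a_A + 0*a_B + 3/20*a_C + 1/4*a_D + 7/20*a_E + 3/20*a_F
  a_E = 0*a_A + 1/10*a_B + 9/20*a_C + 1/20*a_D + 3/20*a_E + 1/4*a_F

Substituting a_A = 1 and a_F = 0, rearrange to (I - Q) a = r where r[i] = P(i -> A):
  [9/10, -3/10, -1/20, -1/20] . (a_B, a_C, a_D, a_E) = 1/4
  [-7/20, 19/20, -1/10, -3/10] . (a_B, a_C, a_D, a_E) = 1/5
  [0, -3/20, 3/4, -7/20] . (a_B, a_C, a_D, a_E) = 1/10
  [-1/10, -9/20, -1/20, 17/20] . (a_B, a_C, a_D, a_E) = 0

Solving yields:
  a_B = 6583/12880
  a_C = 7277/12880
  a_D = 2193/5152
  a_E = 9899/25760

Starting state is B, so the absorption probability is a_B = 6583/12880.

Answer: 6583/12880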